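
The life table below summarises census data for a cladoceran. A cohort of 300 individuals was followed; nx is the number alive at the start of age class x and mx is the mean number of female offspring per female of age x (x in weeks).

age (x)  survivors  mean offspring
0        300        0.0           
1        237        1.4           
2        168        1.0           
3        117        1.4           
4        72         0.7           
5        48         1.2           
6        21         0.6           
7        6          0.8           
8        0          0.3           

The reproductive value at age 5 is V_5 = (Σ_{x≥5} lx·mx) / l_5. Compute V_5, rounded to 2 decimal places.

1.56

lx = nx/n0 = nx/300: 1, 0.79, 0.56, 0.39, 0.24, 0.16, 0.07, 0.02, 0
lx·mx for x ≥ 5: 0.192, 0.042, 0.016, 0 → sum = 0.25
V_5 = 0.25 / l_5 = 0.25 / 0.16 = 1.5625 → 1.56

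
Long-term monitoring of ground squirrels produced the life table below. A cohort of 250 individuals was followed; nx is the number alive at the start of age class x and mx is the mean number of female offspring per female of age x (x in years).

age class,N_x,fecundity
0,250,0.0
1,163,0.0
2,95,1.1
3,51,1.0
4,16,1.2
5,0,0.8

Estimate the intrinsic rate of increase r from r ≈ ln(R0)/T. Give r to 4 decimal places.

lx = nx/n0 = nx/250: 1, 0.652, 0.38, 0.204, 0.064, 0
R0 = Σ lx·mx = 0 + 0 + 0.418 + 0.204 + 0.0768 + 0 = 0.6988
Σ x·lx·mx = 1.7552; T = 1.7552/0.6988 = 2.51173…
r ≈ ln(R0)/T = ln(0.6988)/2.51173… = -0.142687… → -0.1427

-0.1427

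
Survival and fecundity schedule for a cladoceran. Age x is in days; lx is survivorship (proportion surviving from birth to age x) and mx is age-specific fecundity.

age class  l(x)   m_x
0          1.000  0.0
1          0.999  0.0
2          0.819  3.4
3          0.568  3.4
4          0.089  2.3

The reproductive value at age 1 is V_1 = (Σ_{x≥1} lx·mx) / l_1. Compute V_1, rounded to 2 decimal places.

lx·mx for x ≥ 1: 0, 2.7846, 1.9312, 0.2047 → sum = 4.9205
V_1 = 4.9205 / l_1 = 4.9205 / 0.999 = 4.925425… → 4.93

4.93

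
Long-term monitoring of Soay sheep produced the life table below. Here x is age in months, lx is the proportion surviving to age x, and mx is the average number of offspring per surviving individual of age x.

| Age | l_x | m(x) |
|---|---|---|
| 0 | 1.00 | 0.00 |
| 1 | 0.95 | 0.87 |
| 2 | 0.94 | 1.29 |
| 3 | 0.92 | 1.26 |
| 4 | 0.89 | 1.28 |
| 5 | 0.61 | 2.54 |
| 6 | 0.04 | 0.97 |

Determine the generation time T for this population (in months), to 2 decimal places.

lx·mx: 0, 0.8265, 1.2126, 1.1592, 1.1392, 1.5494, 0.0388 → R0 = 5.9257
x·lx·mx: 0, 0.8265, 2.4252, 3.4776, 4.5568, 7.747, 0.2328 → Σ = 19.2659
T = 19.2659 / 5.9257 = 3.251245… → 3.25

3.25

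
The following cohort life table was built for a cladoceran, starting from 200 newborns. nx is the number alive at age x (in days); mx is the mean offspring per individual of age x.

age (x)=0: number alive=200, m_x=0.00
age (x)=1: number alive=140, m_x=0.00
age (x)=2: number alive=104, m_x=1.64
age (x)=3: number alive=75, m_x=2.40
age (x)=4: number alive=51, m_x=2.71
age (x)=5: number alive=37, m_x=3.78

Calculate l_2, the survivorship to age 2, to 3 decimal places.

l_2 = n_2/n_0 = 104/200 = 0.52 → 0.520

0.520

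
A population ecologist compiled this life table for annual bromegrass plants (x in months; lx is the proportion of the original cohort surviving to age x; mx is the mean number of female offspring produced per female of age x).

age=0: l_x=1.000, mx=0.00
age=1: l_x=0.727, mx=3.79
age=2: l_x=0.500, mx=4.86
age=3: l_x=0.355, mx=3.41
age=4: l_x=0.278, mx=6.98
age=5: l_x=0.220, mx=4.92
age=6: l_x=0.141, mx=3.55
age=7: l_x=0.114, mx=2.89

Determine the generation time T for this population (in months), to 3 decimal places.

2.901

lx·mx: 0, 2.75533, 2.43, 1.21055, 1.94044, 1.0824, 0.50055, 0.32946 → R0 = 10.24873
x·lx·mx: 0, 2.75533, 4.86, 3.63165, 7.76176, 5.412, 3.0033, 2.30622 → Σ = 29.73026
T = 29.73026 / 10.24873 = 2.900873… → 2.901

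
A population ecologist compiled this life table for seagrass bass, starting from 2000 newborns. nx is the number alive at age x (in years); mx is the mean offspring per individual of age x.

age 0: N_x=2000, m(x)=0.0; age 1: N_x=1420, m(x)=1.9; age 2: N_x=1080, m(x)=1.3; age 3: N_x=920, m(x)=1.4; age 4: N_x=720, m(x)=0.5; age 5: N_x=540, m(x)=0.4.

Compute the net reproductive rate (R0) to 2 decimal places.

lx = nx/n0 = nx/2000: 1, 0.71, 0.54, 0.46, 0.36, 0.27
lx·mx by age: 0, 1.349, 0.702, 0.644, 0.18, 0.108
R0 = Σ lx·mx = 2.983 → 2.98

2.98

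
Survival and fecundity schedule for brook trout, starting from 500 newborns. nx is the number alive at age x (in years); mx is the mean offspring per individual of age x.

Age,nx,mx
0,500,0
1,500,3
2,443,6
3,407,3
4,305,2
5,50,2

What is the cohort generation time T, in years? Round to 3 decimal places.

lx = nx/n0 = nx/500: 1, 1, 0.886, 0.814, 0.61, 0.1
lx·mx: 0, 3, 5.316, 2.442, 1.22, 0.2 → R0 = 12.178
x·lx·mx: 0, 3, 10.632, 7.326, 4.88, 1 → Σ = 26.838
T = 26.838 / 12.178 = 2.20381… → 2.204

2.204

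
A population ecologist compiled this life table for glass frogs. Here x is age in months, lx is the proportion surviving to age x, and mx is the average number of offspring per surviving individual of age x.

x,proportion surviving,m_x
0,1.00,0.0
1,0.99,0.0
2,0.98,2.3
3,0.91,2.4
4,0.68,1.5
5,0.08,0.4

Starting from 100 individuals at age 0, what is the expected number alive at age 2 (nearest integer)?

98

Expected survivors = N0 · l_2 = 100 × 0.98 = 98 → 98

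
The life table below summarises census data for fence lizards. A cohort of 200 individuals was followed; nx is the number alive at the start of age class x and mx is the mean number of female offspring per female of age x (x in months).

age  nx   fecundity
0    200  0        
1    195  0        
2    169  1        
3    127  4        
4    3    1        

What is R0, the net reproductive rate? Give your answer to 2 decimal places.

lx = nx/n0 = nx/200: 1, 0.975, 0.845, 0.635, 0.015
lx·mx by age: 0, 0, 0.845, 2.54, 0.015
R0 = Σ lx·mx = 3.4 → 3.40

3.40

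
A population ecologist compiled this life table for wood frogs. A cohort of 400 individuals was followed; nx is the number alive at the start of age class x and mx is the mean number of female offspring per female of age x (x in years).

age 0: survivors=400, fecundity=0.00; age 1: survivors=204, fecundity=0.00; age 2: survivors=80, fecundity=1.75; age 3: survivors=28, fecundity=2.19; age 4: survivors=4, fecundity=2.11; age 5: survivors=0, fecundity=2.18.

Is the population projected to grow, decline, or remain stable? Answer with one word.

lx = nx/n0 = nx/400: 1, 0.51, 0.2, 0.07, 0.01, 0
R0 = Σ lx·mx = 0 + 0 + 0.35 + 0.1533 + 0.0211 + 0 = 0.5244
R0 < 1, so the population is declining.

declining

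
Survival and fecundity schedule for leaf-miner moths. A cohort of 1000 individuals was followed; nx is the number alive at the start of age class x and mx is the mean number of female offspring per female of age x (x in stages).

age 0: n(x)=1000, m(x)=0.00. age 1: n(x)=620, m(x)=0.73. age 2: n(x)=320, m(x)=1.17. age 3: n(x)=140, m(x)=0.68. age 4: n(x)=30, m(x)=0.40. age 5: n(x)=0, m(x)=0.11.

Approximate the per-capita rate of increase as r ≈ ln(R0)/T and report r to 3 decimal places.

lx = nx/n0 = nx/1000: 1, 0.62, 0.32, 0.14, 0.03, 0
R0 = Σ lx·mx = 0 + 0.4526 + 0.3744 + 0.0952 + 0.012 + 0 = 0.9342
Σ x·lx·mx = 1.535; T = 1.535/0.9342 = 1.64312…
r ≈ ln(R0)/T = ln(0.9342)/1.64312… = -0.04142… → -0.041

-0.041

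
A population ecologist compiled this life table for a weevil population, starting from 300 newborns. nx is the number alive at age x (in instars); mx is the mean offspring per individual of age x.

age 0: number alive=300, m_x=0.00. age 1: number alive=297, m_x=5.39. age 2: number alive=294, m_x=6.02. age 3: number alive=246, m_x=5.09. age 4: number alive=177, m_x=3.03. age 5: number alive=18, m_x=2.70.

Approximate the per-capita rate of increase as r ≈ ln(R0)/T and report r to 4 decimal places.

1.3171

lx = nx/n0 = nx/300: 1, 0.99, 0.98, 0.82, 0.59, 0.06
R0 = Σ lx·mx = 0 + 5.3361 + 5.8996 + 4.1738 + 1.7877 + 0.162 = 17.3592
Σ x·lx·mx = 37.6175; T = 37.6175/17.3592 = 2.16701…
r ≈ ln(R0)/T = ln(17.3592)/2.16701… = 1.317081… → 1.3171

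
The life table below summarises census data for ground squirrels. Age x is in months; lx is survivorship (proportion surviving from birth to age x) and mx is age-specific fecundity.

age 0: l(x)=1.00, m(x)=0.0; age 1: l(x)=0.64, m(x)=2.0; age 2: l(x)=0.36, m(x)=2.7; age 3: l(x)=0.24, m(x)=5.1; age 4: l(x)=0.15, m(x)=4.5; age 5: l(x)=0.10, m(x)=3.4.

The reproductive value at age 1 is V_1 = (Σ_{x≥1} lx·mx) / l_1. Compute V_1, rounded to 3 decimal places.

7.017

lx·mx for x ≥ 1: 1.28, 0.972, 1.224, 0.675, 0.34 → sum = 4.491
V_1 = 4.491 / l_1 = 4.491 / 0.64 = 7.017188… → 7.017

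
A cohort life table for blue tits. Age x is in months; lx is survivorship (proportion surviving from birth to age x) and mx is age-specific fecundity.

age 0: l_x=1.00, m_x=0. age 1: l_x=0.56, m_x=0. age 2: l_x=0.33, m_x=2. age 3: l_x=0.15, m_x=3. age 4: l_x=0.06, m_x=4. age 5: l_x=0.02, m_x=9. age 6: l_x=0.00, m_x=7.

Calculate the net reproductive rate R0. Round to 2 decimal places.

lx·mx by age: 0, 0, 0.66, 0.45, 0.24, 0.18, 0
R0 = Σ lx·mx = 1.53 → 1.53

1.53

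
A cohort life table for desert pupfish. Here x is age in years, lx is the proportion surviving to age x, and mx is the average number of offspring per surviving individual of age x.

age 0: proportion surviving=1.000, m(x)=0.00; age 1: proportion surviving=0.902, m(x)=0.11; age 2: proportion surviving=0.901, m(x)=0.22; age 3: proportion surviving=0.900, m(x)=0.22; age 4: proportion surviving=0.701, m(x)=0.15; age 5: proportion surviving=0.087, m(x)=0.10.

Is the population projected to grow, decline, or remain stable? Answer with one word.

declining

R0 = Σ lx·mx = 0 + 0.09922 + 0.19822 + 0.198 + 0.10515 + 0.0087 = 0.60929
R0 < 1, so the population is declining.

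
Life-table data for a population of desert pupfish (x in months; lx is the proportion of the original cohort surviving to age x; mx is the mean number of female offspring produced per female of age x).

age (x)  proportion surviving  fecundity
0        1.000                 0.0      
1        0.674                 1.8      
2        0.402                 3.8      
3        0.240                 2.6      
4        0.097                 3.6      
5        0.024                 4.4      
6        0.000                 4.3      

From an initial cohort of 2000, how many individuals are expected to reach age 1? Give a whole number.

1348

Expected survivors = N0 · l_1 = 2000 × 0.674 = 1348 → 1348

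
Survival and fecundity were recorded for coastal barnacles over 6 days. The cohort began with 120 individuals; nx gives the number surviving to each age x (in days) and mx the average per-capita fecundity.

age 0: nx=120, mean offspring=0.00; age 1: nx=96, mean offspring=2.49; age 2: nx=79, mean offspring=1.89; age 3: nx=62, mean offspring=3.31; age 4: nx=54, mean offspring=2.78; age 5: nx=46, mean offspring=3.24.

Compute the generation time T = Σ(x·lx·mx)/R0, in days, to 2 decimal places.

lx = nx/n0 = nx/120: 1, 0.8, 0.65833…, 0.51667…, 0.45, 0.38333…
lx·mx: 0, 1.992, 1.24425…, 1.710167…, 1.251, 1.242… → R0 = 7.439417…
x·lx·mx: 0, 1.992, 2.4885…, 5.1305…, 5.004, 6.21… → Σ = 20.825…
T = 20.825… / 7.439417… = 2.799279… → 2.80

2.80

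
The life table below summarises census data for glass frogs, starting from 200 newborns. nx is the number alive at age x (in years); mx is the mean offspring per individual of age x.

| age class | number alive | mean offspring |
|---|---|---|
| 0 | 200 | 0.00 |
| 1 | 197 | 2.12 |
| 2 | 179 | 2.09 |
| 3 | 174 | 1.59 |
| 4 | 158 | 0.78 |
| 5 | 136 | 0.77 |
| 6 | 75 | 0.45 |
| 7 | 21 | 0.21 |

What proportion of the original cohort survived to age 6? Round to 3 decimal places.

l_6 = n_6/n_0 = 75/200 = 0.375 → 0.375

0.375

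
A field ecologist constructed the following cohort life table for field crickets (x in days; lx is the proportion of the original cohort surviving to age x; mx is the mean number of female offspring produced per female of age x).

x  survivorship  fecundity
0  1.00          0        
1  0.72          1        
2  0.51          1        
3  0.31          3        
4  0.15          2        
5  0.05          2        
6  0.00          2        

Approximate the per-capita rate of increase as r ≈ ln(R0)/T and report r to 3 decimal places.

R0 = Σ lx·mx = 0 + 0.72 + 0.51 + 0.93 + 0.3 + 0.1 + 0 = 2.56
Σ x·lx·mx = 6.23; T = 6.23/2.56 = 2.43359…
r ≈ ln(R0)/T = ln(2.56)/2.43359… = 0.38626… → 0.386

0.386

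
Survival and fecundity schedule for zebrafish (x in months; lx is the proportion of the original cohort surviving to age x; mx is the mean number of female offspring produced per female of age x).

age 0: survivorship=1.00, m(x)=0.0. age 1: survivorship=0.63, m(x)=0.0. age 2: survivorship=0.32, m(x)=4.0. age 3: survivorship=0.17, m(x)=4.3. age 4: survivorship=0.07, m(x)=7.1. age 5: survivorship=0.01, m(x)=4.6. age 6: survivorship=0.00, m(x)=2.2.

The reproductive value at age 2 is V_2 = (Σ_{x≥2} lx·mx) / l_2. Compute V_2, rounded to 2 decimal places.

7.98

lx·mx for x ≥ 2: 1.28, 0.731, 0.497, 0.046, 0 → sum = 2.554
V_2 = 2.554 / l_2 = 2.554 / 0.32 = 7.98125 → 7.98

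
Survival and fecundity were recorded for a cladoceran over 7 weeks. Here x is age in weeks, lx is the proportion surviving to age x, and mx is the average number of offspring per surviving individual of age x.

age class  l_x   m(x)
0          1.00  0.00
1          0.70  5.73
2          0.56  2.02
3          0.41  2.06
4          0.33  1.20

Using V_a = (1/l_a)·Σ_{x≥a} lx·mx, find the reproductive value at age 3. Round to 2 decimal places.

lx·mx for x ≥ 3: 0.8446, 0.396 → sum = 1.2406
V_3 = 1.2406 / l_3 = 1.2406 / 0.41 = 3.025854… → 3.03

3.03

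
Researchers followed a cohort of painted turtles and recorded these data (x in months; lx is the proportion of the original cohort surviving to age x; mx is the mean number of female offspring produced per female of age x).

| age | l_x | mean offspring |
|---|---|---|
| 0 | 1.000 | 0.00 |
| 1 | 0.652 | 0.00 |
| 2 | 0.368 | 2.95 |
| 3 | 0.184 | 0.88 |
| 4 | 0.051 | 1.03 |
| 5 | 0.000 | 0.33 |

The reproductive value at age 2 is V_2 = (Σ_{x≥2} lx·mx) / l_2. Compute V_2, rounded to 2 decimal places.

lx·mx for x ≥ 2: 1.0856, 0.16192, 0.05253, 0 → sum = 1.30005
V_2 = 1.30005 / l_2 = 1.30005 / 0.368 = 3.532745… → 3.53

3.53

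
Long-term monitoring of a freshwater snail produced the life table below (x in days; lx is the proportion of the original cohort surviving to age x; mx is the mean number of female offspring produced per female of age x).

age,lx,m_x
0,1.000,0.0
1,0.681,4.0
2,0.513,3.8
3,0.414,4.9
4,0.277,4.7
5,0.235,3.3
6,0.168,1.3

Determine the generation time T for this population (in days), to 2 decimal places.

lx·mx: 0, 2.724, 1.9494, 2.0286, 1.3019, 0.7755, 0.2184 → R0 = 8.9978
x·lx·mx: 0, 2.724, 3.8988, 6.0858, 5.2076, 3.8775, 1.3104 → Σ = 23.1041
T = 23.1041 / 8.9978 = 2.56775… → 2.57

2.57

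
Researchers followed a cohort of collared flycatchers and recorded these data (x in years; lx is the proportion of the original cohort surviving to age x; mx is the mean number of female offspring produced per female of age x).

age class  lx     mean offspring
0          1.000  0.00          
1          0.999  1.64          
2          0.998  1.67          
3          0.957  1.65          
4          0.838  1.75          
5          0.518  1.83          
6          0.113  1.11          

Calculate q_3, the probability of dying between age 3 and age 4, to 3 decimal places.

q_3 = (l_3 − l_4) / l_3 = (0.957 − 0.838) / 0.957
     = 0.119 / 0.957 = 0.124347… → 0.124

0.124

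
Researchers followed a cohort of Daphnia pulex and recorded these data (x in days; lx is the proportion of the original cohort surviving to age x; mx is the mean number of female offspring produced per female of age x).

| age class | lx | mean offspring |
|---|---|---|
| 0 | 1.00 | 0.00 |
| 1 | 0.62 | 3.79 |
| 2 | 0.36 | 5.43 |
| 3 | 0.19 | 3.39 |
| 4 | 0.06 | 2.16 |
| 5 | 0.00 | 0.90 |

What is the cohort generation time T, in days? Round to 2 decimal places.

lx·mx: 0, 2.3498, 1.9548, 0.6441, 0.1296, 0 → R0 = 5.0783
x·lx·mx: 0, 2.3498, 3.9096, 1.9323, 0.5184, 0 → Σ = 8.7101
T = 8.7101 / 5.0783 = 1.715161… → 1.72

1.72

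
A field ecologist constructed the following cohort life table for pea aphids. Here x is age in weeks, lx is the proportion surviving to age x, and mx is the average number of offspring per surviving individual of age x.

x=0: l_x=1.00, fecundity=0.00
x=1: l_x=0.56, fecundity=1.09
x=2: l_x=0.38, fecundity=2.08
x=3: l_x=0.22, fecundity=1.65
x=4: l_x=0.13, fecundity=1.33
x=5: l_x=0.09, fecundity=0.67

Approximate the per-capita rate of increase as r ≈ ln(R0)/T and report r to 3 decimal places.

R0 = Σ lx·mx = 0 + 0.6104 + 0.7904 + 0.363 + 0.1729 + 0.0603 = 1.997
Σ x·lx·mx = 4.2733; T = 4.2733/1.997 = 2.13986…
r ≈ ln(R0)/T = ln(1.997)/2.13986… = 0.32322… → 0.323

0.323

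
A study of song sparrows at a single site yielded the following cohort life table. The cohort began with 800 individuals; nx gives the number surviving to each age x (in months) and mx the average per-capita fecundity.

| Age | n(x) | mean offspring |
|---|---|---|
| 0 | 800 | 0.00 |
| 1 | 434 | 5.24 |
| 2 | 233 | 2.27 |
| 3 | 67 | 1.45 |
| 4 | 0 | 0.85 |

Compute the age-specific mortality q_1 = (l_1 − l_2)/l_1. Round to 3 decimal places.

0.463

lx = nx/n0 = nx/800: 1, 0.5425, 0.29125, 0.08375, 0
q_1 = (l_1 − l_2) / l_1 = (0.5425 − 0.29125) / 0.5425
     = 0.25125 / 0.5425 = 0.463134… → 0.463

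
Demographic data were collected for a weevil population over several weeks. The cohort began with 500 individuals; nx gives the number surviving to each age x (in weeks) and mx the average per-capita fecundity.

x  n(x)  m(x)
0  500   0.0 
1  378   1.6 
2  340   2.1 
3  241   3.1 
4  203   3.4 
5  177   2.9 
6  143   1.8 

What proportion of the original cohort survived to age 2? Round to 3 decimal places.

l_2 = n_2/n_0 = 340/500 = 0.68 → 0.680

0.680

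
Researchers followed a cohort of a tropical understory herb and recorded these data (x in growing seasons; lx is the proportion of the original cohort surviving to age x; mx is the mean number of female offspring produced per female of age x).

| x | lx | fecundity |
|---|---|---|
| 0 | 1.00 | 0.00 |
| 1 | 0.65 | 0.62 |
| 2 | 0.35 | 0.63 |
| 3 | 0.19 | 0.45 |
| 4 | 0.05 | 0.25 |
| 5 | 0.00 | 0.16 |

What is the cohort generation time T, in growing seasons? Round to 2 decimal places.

1.59

lx·mx: 0, 0.403, 0.2205, 0.0855, 0.0125, 0 → R0 = 0.7215
x·lx·mx: 0, 0.403, 0.441, 0.2565, 0.05, 0 → Σ = 1.1505
T = 1.1505 / 0.7215 = 1.594595… → 1.59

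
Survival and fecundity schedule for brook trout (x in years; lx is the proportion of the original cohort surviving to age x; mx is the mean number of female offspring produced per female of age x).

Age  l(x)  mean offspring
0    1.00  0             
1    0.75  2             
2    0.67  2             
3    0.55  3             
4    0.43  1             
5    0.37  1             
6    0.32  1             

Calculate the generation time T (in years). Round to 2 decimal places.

2.61

lx·mx: 0, 1.5, 1.34, 1.65, 0.43, 0.37, 0.32 → R0 = 5.61
x·lx·mx: 0, 1.5, 2.68, 4.95, 1.72, 1.85, 1.92 → Σ = 14.62
T = 14.62 / 5.61 = 2.606061… → 2.61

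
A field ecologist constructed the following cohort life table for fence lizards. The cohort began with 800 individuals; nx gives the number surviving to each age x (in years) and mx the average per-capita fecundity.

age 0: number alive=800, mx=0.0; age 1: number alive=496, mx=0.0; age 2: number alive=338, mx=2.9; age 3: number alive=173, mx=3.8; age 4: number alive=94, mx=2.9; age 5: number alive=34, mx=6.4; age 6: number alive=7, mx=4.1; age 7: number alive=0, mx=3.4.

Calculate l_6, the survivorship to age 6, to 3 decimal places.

l_6 = n_6/n_0 = 7/800 = 0.00875 → 0.009

0.009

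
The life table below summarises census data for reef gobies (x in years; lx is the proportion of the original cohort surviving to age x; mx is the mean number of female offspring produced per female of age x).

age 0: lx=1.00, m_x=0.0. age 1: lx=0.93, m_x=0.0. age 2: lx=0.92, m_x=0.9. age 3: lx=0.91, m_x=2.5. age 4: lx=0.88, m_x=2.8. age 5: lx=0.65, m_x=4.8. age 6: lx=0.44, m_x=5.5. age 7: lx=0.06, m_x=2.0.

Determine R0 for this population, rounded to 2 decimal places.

11.23

lx·mx by age: 0, 0, 0.828, 2.275, 2.464, 3.12, 2.42, 0.12
R0 = Σ lx·mx = 11.227 → 11.23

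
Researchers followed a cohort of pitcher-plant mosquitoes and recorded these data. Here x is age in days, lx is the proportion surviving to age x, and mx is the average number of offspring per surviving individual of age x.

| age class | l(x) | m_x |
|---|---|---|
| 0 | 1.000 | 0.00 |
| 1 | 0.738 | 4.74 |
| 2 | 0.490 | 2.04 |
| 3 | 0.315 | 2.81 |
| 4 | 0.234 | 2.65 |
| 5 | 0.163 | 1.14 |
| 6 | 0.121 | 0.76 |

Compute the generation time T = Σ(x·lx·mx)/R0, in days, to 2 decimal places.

lx·mx: 0, 3.49812, 0.9996, 0.88515, 0.6201, 0.18582, 0.09196 → R0 = 6.28075
x·lx·mx: 0, 3.49812, 1.9992, 2.65545, 2.4804, 0.9291, 0.55176 → Σ = 12.11403
T = 12.11403 / 6.28075 = 1.928755… → 1.93

1.93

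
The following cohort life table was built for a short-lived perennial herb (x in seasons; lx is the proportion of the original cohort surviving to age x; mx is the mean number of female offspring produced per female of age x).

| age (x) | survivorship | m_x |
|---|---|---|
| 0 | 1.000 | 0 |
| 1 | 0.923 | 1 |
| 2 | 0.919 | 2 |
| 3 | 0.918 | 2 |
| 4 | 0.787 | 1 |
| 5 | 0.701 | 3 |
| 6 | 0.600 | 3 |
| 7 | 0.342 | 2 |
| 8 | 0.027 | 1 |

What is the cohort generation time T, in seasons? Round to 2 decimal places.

lx·mx: 0, 0.923, 1.838, 1.836, 0.787, 2.103, 1.8, 0.684, 0.027 → R0 = 9.998
x·lx·mx: 0, 0.923, 3.676, 5.508, 3.148, 10.515, 10.8, 4.788, 0.216 → Σ = 39.574
T = 39.574 / 9.998 = 3.958192… → 3.96

3.96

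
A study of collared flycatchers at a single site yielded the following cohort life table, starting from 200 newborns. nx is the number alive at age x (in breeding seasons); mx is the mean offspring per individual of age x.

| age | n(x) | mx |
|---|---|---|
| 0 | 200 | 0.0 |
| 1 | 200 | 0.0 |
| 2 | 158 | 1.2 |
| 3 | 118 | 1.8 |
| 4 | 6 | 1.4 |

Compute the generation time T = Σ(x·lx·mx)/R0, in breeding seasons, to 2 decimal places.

2.56

lx = nx/n0 = nx/200: 1, 1, 0.79, 0.59, 0.03
lx·mx: 0, 0, 0.948, 1.062, 0.042 → R0 = 2.052
x·lx·mx: 0, 0, 1.896, 3.186, 0.168 → Σ = 5.25
T = 5.25 / 2.052 = 2.55848… → 2.56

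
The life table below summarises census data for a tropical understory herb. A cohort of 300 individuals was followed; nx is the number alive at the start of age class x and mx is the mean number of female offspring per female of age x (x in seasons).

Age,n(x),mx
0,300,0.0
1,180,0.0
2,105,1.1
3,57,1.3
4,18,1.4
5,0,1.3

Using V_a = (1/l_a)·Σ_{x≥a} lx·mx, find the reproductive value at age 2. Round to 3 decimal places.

2.046

lx = nx/n0 = nx/300: 1, 0.6, 0.35, 0.19, 0.06, 0
lx·mx for x ≥ 2: 0.385, 0.247, 0.084, 0 → sum = 0.716
V_2 = 0.716 / l_2 = 0.716 / 0.35 = 2.045714… → 2.046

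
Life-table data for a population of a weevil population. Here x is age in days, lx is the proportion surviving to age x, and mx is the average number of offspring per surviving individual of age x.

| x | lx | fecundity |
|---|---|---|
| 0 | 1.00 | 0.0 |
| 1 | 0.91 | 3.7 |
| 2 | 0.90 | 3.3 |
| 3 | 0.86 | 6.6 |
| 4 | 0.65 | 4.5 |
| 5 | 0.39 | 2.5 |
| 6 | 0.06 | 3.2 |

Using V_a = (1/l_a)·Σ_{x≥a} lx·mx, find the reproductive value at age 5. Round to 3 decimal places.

2.992

lx·mx for x ≥ 5: 0.975, 0.192 → sum = 1.167
V_5 = 1.167 / l_5 = 1.167 / 0.39 = 2.992308… → 2.992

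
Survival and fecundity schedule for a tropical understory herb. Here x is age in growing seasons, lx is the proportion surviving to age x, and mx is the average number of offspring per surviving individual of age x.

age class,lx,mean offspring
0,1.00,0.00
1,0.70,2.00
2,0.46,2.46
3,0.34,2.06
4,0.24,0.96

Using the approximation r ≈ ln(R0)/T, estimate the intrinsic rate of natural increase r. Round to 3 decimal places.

0.643

R0 = Σ lx·mx = 0 + 1.4 + 1.1316 + 0.7004 + 0.2304 = 3.4624
Σ x·lx·mx = 6.686; T = 6.686/3.4624 = 1.93103…
r ≈ ln(R0)/T = ln(3.4624)/1.93103… = 0.64316… → 0.643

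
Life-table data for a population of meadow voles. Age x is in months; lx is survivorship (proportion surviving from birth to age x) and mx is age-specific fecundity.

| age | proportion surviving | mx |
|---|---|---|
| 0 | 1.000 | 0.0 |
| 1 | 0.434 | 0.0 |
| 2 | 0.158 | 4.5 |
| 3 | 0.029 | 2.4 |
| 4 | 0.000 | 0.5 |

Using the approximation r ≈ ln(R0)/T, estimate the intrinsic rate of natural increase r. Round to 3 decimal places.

R0 = Σ lx·mx = 0 + 0 + 0.711 + 0.0696 + 0 = 0.7806
Σ x·lx·mx = 1.6308; T = 1.6308/0.7806 = 2.08916…
r ≈ ln(R0)/T = ln(0.7806)/2.08916… = -0.11856… → -0.119

-0.119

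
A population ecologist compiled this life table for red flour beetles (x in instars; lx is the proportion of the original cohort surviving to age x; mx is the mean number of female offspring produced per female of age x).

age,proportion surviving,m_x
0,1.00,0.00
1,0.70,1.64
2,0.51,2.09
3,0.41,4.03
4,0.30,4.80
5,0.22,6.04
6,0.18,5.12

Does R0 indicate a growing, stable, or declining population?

growing

R0 = Σ lx·mx = 0 + 1.148 + 1.0659 + 1.6523 + 1.44 + 1.3288 + 0.9216 = 7.5566
R0 > 1, so the population is growing.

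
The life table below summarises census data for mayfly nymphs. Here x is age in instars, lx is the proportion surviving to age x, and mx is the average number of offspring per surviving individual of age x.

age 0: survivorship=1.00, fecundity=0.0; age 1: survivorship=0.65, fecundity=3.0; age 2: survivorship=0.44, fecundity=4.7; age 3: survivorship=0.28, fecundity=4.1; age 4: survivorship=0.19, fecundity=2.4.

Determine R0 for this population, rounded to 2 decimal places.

5.62

lx·mx by age: 0, 1.95, 2.068, 1.148, 0.456
R0 = Σ lx·mx = 5.622 → 5.62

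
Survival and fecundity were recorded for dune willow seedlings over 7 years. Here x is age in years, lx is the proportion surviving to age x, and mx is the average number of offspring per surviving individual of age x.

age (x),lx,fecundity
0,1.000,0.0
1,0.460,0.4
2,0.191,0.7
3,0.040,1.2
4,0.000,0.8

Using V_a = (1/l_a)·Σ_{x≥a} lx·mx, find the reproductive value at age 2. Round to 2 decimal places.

0.95

lx·mx for x ≥ 2: 0.1337, 0.048, 0 → sum = 0.1817
V_2 = 0.1817 / l_2 = 0.1817 / 0.191 = 0.951309… → 0.95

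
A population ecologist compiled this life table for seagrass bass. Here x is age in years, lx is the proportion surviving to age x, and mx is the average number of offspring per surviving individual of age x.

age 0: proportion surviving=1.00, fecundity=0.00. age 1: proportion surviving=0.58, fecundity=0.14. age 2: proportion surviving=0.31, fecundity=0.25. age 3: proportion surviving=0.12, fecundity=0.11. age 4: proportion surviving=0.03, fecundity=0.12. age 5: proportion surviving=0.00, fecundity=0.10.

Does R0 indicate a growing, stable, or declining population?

R0 = Σ lx·mx = 0 + 0.0812 + 0.0775 + 0.0132 + 0.0036 + 0 = 0.1755
R0 < 1, so the population is declining.

declining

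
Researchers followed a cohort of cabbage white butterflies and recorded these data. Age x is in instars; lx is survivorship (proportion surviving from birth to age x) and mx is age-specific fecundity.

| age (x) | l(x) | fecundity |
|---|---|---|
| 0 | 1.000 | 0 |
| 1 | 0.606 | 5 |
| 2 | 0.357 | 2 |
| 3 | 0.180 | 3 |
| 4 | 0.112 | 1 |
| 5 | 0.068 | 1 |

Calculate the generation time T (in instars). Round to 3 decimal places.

1.538

lx·mx: 0, 3.03, 0.714, 0.54, 0.112, 0.068 → R0 = 4.464
x·lx·mx: 0, 3.03, 1.428, 1.62, 0.448, 0.34 → Σ = 6.866
T = 6.866 / 4.464 = 1.538082… → 1.538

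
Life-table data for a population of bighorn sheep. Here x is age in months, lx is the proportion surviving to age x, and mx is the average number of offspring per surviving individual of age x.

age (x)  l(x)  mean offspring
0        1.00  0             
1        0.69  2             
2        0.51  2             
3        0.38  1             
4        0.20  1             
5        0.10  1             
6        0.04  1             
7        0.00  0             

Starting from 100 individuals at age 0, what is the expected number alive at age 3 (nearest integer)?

38

Expected survivors = N0 · l_3 = 100 × 0.38 = 38 → 38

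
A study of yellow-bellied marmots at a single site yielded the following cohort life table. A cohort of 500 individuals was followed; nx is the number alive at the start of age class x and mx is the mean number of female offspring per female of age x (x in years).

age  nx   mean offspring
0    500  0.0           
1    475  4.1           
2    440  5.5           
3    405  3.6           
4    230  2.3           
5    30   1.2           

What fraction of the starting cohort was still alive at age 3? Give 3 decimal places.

0.810

l_3 = n_3/n_0 = 405/500 = 0.81 → 0.810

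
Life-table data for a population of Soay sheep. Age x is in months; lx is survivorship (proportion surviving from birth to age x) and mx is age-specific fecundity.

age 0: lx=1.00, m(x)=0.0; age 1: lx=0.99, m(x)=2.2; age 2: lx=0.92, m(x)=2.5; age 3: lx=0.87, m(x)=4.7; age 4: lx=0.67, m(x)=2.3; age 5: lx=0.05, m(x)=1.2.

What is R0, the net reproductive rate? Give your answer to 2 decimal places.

10.17

lx·mx by age: 0, 2.178, 2.3, 4.089, 1.541, 0.06
R0 = Σ lx·mx = 10.168 → 10.17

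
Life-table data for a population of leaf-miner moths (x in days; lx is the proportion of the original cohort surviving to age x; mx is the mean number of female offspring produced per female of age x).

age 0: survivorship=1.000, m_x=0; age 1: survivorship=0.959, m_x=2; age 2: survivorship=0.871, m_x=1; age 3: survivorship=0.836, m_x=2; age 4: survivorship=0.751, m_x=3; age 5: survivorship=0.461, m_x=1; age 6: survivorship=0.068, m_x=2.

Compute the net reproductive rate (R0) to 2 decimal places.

7.31

lx·mx by age: 0, 1.918, 0.871, 1.672, 2.253, 0.461, 0.136
R0 = Σ lx·mx = 7.311 → 7.31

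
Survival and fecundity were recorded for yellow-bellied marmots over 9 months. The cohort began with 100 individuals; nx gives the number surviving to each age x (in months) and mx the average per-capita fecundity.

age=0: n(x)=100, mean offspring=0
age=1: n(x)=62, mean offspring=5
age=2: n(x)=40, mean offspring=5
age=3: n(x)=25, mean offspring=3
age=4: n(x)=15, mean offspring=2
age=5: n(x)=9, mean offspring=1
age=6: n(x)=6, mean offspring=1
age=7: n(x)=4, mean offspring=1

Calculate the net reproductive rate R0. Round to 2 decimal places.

lx = nx/n0 = nx/100: 1, 0.62, 0.4, 0.25, 0.15, 0.09, 0.06, 0.04
lx·mx by age: 0, 3.1, 2, 0.75, 0.3, 0.09, 0.06, 0.04
R0 = Σ lx·mx = 6.34 → 6.34

6.34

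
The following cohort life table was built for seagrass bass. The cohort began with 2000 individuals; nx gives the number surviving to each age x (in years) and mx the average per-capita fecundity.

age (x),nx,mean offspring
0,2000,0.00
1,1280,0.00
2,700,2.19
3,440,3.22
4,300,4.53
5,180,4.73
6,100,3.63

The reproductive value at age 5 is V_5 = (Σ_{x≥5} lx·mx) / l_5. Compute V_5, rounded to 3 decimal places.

lx = nx/n0 = nx/2000: 1, 0.64, 0.35, 0.22, 0.15, 0.09, 0.05
lx·mx for x ≥ 5: 0.4257, 0.1815 → sum = 0.6072
V_5 = 0.6072 / l_5 = 0.6072 / 0.09 = 6.746667… → 6.747

6.747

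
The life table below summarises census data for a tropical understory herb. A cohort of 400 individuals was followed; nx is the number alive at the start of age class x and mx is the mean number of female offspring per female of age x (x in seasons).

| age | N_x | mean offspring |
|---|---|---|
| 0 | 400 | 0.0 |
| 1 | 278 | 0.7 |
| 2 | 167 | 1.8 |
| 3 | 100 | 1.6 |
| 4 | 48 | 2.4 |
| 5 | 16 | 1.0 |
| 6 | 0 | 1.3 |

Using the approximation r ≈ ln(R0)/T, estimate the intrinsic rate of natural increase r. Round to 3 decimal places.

lx = nx/n0 = nx/400: 1, 0.695, 0.4175, 0.25, 0.12, 0.04, 0
R0 = Σ lx·mx = 0 + 0.4865 + 0.7515 + 0.4 + 0.288 + 0.04 + 0 = 1.966
Σ x·lx·mx = 4.5415; T = 4.5415/1.966 = 2.31002…
r ≈ ln(R0)/T = ln(1.966)/2.31002… = 0.29264… → 0.293

0.293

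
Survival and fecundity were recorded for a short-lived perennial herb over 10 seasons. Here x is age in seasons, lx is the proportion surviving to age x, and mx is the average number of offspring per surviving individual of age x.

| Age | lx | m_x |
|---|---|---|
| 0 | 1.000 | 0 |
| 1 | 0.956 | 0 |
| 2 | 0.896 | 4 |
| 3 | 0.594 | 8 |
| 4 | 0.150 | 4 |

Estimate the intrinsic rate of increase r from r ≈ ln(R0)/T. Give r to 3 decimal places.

R0 = Σ lx·mx = 0 + 0 + 3.584 + 4.752 + 0.6 = 8.936
Σ x·lx·mx = 23.824; T = 23.824/8.936 = 2.66607…
r ≈ ln(R0)/T = ln(8.936)/2.66607… = 0.82147… → 0.821

0.821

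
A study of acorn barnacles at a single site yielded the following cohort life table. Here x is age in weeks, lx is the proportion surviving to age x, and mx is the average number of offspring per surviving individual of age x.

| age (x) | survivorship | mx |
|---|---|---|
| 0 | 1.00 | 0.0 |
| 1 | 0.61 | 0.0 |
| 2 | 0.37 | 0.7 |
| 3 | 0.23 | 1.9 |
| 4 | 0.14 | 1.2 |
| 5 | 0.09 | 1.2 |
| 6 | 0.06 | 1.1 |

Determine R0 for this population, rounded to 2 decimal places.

1.04

lx·mx by age: 0, 0, 0.259, 0.437, 0.168, 0.108, 0.066
R0 = Σ lx·mx = 1.038 → 1.04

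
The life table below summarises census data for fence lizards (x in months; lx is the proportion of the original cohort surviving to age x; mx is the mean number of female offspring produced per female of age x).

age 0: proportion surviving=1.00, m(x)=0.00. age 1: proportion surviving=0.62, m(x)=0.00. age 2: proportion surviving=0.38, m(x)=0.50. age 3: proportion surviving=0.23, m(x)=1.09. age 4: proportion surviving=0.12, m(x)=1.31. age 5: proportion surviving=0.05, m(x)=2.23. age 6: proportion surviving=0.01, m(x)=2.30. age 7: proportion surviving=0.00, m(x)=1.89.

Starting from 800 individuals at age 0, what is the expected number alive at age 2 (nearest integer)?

Expected survivors = N0 · l_2 = 800 × 0.38 = 304 → 304

304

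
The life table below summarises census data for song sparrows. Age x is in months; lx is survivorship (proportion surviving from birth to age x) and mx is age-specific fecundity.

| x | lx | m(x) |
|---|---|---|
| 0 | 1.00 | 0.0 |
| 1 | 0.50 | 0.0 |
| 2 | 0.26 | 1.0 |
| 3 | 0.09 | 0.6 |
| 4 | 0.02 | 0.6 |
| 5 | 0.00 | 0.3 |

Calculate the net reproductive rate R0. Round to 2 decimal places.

0.33

lx·mx by age: 0, 0, 0.26, 0.054, 0.012, 0
R0 = Σ lx·mx = 0.326 → 0.33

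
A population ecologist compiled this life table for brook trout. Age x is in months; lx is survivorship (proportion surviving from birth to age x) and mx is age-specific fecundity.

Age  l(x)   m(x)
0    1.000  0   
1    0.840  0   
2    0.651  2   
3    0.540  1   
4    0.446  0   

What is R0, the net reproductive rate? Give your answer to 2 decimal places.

lx·mx by age: 0, 0, 1.302, 0.54, 0
R0 = Σ lx·mx = 1.842 → 1.84

1.84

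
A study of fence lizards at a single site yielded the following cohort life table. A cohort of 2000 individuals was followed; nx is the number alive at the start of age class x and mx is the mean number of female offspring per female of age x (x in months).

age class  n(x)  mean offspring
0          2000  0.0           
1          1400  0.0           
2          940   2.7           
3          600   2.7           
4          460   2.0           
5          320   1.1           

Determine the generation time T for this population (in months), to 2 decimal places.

lx = nx/n0 = nx/2000: 1, 0.7, 0.47, 0.3, 0.23, 0.16
lx·mx: 0, 0, 1.269, 0.81, 0.46, 0.176 → R0 = 2.715
x·lx·mx: 0, 0, 2.538, 2.43, 1.84, 0.88 → Σ = 7.688
T = 7.688 / 2.715 = 2.831676… → 2.83

2.83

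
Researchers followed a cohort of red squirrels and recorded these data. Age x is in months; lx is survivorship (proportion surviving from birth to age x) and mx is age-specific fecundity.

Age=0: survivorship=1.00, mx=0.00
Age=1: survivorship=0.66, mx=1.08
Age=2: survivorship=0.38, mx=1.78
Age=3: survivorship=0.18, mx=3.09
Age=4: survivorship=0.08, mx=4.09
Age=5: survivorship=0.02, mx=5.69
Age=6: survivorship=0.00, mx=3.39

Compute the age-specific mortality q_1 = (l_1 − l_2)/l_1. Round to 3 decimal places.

q_1 = (l_1 − l_2) / l_1 = (0.66 − 0.38) / 0.66
     = 0.28 / 0.66 = 0.424242… → 0.424

0.424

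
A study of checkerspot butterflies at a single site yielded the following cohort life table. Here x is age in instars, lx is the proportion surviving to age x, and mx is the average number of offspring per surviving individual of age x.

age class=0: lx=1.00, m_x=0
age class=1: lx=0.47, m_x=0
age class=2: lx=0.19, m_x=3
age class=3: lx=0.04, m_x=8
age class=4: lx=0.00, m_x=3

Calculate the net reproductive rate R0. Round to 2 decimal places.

0.89

lx·mx by age: 0, 0, 0.57, 0.32, 0
R0 = Σ lx·mx = 0.89 → 0.89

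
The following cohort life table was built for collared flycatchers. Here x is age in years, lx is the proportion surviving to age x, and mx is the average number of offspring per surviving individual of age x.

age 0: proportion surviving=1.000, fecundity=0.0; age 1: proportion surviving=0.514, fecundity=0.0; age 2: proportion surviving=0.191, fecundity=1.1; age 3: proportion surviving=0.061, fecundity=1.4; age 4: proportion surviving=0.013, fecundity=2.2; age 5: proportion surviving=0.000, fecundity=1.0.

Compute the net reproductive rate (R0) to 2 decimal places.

lx·mx by age: 0, 0, 0.2101, 0.0854, 0.0286, 0
R0 = Σ lx·mx = 0.3241 → 0.32

0.32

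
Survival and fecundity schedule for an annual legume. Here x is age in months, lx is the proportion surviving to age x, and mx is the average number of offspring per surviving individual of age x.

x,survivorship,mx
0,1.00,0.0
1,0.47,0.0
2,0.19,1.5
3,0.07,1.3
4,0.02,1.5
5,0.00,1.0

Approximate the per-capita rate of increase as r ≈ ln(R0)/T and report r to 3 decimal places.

-0.380

R0 = Σ lx·mx = 0 + 0 + 0.285 + 0.091 + 0.03 + 0 = 0.406
Σ x·lx·mx = 0.963; T = 0.963/0.406 = 2.37192…
r ≈ ln(R0)/T = ln(0.406)/2.37192… = -0.38003… → -0.380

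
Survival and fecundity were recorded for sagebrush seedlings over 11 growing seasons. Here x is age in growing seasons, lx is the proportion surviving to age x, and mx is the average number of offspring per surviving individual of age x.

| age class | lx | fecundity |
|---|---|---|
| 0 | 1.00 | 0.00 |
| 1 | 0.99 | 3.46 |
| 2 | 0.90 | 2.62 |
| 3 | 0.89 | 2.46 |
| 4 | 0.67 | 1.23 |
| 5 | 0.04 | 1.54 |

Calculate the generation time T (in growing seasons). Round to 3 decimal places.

2.067

lx·mx: 0, 3.4254, 2.358, 2.1894, 0.8241, 0.0616 → R0 = 8.8585
x·lx·mx: 0, 3.4254, 4.716, 6.5682, 3.2964, 0.308 → Σ = 18.314
T = 18.314 / 8.8585 = 2.067393… → 2.067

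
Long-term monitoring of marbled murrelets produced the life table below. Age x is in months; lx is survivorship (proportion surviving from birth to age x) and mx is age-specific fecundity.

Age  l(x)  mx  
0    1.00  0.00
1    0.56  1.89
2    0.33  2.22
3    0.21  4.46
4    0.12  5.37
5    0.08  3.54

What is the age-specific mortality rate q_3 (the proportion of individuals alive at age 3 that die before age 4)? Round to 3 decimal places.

0.429

q_3 = (l_3 − l_4) / l_3 = (0.21 − 0.12) / 0.21
     = 0.09 / 0.21 = 0.428571… → 0.429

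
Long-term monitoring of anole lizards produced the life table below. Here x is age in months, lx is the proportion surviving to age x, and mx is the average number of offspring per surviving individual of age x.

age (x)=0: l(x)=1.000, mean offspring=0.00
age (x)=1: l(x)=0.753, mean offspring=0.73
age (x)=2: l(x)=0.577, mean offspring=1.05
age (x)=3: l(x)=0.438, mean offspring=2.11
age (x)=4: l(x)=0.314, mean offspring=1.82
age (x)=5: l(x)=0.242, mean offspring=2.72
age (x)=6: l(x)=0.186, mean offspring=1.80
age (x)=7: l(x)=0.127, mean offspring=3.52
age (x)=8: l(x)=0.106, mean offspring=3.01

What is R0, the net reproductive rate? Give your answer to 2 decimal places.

lx·mx by age: 0, 0.54969, 0.60585, 0.92418, 0.57148, 0.65824, 0.3348, 0.44704, 0.31906
R0 = Σ lx·mx = 4.41034 → 4.41

4.41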